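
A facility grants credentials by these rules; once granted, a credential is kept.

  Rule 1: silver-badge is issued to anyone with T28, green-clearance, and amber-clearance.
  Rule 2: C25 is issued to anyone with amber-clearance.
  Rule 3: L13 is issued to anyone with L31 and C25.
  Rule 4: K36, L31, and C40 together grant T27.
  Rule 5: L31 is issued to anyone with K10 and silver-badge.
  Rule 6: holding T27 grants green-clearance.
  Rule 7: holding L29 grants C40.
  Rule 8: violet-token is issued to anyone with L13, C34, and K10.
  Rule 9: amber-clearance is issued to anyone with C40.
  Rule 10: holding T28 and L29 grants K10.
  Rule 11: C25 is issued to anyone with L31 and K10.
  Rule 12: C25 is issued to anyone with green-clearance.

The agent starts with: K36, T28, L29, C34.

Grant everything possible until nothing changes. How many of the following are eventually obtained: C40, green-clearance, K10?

Holding L29 grants C40 (Rule 7).
Holding T28 and L29 grants K10 (Rule 10).
C40: reached.
green-clearance would need T27 (Rule 6), but T27 is never granted.
K10: reached.
Reached: C40 and K10 — 2 of the 3.

2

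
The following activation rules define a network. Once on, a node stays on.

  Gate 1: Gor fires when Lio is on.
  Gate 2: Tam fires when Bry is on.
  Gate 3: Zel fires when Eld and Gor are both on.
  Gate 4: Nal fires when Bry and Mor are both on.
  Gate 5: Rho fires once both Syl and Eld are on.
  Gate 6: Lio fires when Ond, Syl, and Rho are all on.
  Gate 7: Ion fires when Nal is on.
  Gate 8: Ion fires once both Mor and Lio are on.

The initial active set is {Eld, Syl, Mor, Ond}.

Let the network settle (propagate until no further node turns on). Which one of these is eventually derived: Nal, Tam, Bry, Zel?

Zel

Syl and Eld are on, so Rho fires (Gate 5).
Ond, Syl, and Rho are on, so Lio fires (Gate 6).
Lio is on, so Gor fires (Gate 1).
Eld and Gor are on, so Zel fires (Gate 3).
No rule produces Bry, and it is not given. Nal would need Bry and Mor (Gate 4), but Bry never turns on. Tam would need Bry (Gate 2), but Bry never turns on.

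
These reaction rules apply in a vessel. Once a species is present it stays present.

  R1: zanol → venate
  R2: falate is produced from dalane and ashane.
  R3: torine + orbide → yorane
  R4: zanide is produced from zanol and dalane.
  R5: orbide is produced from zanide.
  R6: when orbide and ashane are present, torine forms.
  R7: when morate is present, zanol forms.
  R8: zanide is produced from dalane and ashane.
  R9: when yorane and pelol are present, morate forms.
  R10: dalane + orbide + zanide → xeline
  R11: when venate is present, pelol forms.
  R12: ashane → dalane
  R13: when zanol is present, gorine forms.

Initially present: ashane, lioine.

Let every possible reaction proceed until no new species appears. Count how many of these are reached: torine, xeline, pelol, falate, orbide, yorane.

5

ashane present → dalane forms (R12).
dalane and ashane present → falate forms (R2).
dalane and ashane present → zanide forms (R8).
zanide present → orbide forms (R5).
orbide and ashane present → torine forms (R6).
dalane, orbide, and zanide present → xeline forms (R10).
torine and orbide present → yorane forms (R3).
torine: reached.
xeline: reached.
pelol would need venate (R11), but venate never forms.
falate: reached.
orbide: reached.
yorane: reached.
Reached: torine, xeline, falate, orbide, and yorane — 5 of the 6.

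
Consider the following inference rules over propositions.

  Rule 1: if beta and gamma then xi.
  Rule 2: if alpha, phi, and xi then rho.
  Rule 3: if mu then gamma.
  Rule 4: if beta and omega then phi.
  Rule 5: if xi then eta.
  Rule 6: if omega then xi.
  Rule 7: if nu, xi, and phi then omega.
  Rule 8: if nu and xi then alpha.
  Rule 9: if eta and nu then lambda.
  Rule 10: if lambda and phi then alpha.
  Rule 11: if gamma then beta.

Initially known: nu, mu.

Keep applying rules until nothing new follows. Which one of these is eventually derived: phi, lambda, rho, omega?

From mu, Rule 3 gives gamma.
From gamma, Rule 11 gives beta.
From beta and gamma, Rule 1 gives xi.
From xi, Rule 5 gives eta.
eta and nu hold, so lambda follows (Rule 9).
rho would need alpha, phi, and xi (Rule 2), but phi is never established. omega would need nu, xi, and phi (Rule 7), but phi is never established. phi would need beta and omega (Rule 4), but omega is never established.

lambda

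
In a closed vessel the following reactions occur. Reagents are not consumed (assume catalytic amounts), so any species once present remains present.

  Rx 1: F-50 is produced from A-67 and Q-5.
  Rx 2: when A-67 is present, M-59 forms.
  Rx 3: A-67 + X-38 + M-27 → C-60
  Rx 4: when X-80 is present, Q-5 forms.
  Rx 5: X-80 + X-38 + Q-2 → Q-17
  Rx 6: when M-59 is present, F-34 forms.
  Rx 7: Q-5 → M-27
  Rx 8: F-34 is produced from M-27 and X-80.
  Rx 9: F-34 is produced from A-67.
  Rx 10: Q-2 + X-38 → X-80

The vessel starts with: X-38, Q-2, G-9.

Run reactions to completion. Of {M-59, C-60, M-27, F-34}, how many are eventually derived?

Q-2 and X-38 present → X-80 forms (Rx 10).
X-80 present → Q-5 forms (Rx 4).
Q-5 present → M-27 forms (Rx 7).
M-27 and X-80 present → F-34 forms (Rx 8).
M-59 would need A-67 (Rx 2), but A-67 never forms.
C-60 would need A-67, X-38, and M-27 (Rx 3), but A-67 never forms.
M-27: reached.
F-34: reached.
Reached: M-27 and F-34 — 2 of the 4.

2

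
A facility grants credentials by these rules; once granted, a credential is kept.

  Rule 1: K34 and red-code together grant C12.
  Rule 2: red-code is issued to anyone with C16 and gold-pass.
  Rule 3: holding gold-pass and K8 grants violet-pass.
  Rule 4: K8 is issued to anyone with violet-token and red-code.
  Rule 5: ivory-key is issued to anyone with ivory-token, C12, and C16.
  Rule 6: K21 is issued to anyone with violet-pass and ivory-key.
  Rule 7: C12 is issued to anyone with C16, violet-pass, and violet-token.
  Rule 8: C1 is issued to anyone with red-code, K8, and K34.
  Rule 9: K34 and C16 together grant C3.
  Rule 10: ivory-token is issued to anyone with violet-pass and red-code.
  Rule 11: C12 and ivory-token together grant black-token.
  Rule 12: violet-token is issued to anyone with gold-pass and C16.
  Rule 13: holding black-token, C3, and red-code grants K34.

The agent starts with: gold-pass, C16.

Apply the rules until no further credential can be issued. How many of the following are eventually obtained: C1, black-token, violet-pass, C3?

Holding C16 and gold-pass grants red-code (Rule 2).
Holding gold-pass and C16 grants violet-token (Rule 12).
Holding violet-token and red-code grants K8 (Rule 4).
Holding gold-pass and K8 grants violet-pass (Rule 3).
Holding C16, violet-pass, and violet-token grants C12 (Rule 7).
Holding violet-pass and red-code grants ivory-token (Rule 10).
Holding C12 and ivory-token grants black-token (Rule 11).
C1 would need red-code, K8, and K34 (Rule 8), but K34 is never granted.
black-token: reached.
violet-pass: reached.
C3 would need K34 and C16 (Rule 9), but K34 is never granted.
Reached: black-token and violet-pass — 2 of the 4.

2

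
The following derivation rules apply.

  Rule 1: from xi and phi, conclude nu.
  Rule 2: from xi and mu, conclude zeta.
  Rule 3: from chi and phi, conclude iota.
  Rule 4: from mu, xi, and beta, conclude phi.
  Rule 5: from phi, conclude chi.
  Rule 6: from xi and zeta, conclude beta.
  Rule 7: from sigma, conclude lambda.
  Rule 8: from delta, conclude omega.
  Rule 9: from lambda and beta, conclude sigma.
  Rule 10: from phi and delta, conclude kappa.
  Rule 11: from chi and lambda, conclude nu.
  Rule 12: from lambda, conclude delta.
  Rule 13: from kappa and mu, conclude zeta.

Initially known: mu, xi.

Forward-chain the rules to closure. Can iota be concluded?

Yes

From xi and mu, Rule 2 gives zeta.
From xi and zeta, Rule 6 gives beta.
mu, xi, and beta hold, so phi follows (Rule 4).
phi holds, so chi follows (Rule 5).
chi and phi hold, so iota follows (Rule 3).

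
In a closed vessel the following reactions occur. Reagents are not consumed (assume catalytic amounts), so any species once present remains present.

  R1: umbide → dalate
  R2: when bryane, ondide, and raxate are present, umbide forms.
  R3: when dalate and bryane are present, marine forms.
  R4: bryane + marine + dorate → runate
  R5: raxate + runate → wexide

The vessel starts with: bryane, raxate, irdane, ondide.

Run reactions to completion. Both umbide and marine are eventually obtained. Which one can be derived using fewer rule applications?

umbide: bryane, ondide, and raxate present → umbide forms (R2). [1 rule application]
marine: bryane, ondide, and raxate present → umbide forms (R2). umbide present → dalate forms (R1). dalate and bryane present → marine forms (R3). [3 rule applications]
umbide needs fewer.

umbide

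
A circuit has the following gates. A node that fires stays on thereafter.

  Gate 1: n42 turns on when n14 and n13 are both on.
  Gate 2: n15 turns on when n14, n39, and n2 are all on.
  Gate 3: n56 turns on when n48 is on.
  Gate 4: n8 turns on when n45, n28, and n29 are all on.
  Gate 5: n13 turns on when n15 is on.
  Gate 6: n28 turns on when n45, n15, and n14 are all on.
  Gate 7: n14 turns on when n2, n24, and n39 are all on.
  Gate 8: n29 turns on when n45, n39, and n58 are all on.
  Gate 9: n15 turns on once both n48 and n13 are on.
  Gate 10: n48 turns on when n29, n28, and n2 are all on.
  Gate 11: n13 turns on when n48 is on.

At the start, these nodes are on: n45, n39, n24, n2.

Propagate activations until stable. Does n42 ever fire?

n2, n24, and n39 are on, so n14 turns on (Gate 7).
Gate 2: n14, n39, and n2 on → n15 on.
n15 is on, so n13 turns on (Gate 5).
n14 and n13 are on, so n42 turns on (Gate 1).

Yes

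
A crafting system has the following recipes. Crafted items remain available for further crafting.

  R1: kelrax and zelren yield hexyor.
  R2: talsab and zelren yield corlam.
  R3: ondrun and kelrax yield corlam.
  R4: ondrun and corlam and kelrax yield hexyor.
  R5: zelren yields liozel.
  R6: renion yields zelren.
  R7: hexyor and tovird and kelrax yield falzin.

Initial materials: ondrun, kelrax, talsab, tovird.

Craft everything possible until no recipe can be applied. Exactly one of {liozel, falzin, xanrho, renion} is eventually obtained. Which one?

falzin

Using R3, ondrun and kelrax make corlam.
Using R4, ondrun, corlam, and kelrax make hexyor.
Using R7, hexyor, tovird, and kelrax make falzin.
No rule produces renion, and it is not given. No rule produces xanrho, and it is not given. liozel would need zelren (R5), but zelren is never obtained.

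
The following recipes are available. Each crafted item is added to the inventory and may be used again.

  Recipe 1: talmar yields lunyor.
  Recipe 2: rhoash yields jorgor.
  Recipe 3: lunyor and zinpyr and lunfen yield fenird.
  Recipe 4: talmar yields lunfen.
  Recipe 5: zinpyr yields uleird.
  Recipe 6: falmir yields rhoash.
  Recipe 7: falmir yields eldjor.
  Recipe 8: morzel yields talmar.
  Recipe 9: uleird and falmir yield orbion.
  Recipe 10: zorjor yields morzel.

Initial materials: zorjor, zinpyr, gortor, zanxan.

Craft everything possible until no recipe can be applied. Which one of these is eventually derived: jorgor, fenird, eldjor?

Using Recipe 10, zorjor makes morzel.
Using Recipe 8, morzel makes talmar.
Using Recipe 1, talmar makes lunyor.
Using Recipe 4, talmar makes lunfen.
lunyor and zinpyr and lunfen → fenird (Recipe 3).
jorgor would need rhoash (Recipe 2), but rhoash is never obtained. eldjor would need falmir (Recipe 7), but falmir is never obtained.

fenird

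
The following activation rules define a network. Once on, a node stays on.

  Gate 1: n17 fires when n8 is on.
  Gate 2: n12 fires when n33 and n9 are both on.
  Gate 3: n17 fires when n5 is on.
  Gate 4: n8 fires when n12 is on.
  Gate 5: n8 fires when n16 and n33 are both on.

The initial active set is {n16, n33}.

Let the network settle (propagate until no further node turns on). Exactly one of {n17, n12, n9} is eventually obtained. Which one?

n17

Gate 5: n16 and n33 on → n8 on.
Gate 1: n8 on → n17 on.
No rule produces n9, and it is not given. n12 would need n33 and n9 (Gate 2), but n9 never turns on.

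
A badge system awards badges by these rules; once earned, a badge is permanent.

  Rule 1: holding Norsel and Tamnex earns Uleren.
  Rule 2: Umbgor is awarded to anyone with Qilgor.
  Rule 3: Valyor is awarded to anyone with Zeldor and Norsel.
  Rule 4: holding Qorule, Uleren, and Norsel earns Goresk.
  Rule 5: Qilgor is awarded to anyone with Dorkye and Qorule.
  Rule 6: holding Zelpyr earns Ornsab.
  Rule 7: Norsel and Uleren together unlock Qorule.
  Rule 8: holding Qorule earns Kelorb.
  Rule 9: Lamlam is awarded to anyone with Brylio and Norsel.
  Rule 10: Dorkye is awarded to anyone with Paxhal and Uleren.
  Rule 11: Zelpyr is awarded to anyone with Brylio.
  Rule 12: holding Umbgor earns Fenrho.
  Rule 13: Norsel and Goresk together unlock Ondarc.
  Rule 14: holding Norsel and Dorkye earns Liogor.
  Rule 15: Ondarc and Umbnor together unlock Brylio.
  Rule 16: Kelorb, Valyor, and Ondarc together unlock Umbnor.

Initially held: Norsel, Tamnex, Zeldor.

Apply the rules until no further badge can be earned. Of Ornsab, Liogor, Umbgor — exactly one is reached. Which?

With Norsel and Tamnex, Uleren is earned (Rule 1).
With Zeldor and Norsel, Valyor is earned (Rule 3).
With Norsel and Uleren, Qorule is earned (Rule 7).
With Qorule, Uleren, and Norsel, Goresk is earned (Rule 4).
With Qorule, Kelorb is earned (Rule 8).
With Norsel and Goresk, Ondarc is earned (Rule 13).
With Kelorb, Valyor, and Ondarc, Umbnor is earned (Rule 16).
With Ondarc and Umbnor, Brylio is earned (Rule 15).
With Brylio, Zelpyr is earned (Rule 11).
With Zelpyr, Ornsab is earned (Rule 6).
Umbgor would need Qilgor (Rule 2), but Qilgor is never earned. Liogor would need Norsel and Dorkye (Rule 14), but Dorkye is never earned.

Ornsab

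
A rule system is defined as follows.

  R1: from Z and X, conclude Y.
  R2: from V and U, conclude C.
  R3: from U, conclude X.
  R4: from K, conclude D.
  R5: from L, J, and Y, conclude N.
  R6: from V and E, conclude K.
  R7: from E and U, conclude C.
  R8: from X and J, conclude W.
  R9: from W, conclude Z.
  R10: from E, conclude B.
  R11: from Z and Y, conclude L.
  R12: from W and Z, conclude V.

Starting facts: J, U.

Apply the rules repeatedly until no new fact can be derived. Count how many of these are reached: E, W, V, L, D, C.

4

U holds, so X follows (R3).
X and J hold, so W follows (R8).
W holds, so Z follows (R9).
Z and X hold, so Y follows (R1).
W and Z hold, so V follows (R12).
From Z and Y, R11 gives L.
V and U hold, so C follows (R2).
No rule produces E, and it is not given.
W: reached.
V: reached.
L: reached.
D would need K (R4), but K is never established.
C: reached.
Reached: W, V, L, and C — 4 of the 6.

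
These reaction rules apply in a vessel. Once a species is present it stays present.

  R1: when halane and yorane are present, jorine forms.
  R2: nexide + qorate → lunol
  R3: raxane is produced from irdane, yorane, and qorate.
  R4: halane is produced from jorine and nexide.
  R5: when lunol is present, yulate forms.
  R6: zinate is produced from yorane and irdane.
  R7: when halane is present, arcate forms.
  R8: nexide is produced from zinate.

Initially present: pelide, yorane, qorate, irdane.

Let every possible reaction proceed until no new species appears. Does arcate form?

arcate would need halane (R7), but halane never forms.

No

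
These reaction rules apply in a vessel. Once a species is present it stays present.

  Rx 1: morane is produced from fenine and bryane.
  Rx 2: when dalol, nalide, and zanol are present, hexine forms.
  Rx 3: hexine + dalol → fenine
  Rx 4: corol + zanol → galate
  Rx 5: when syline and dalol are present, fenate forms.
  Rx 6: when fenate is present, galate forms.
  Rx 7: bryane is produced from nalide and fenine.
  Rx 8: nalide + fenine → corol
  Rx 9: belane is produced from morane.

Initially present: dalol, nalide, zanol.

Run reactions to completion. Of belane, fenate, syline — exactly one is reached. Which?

belane

dalol, nalide, and zanol present → hexine forms (Rx 2).
hexine and dalol present → fenine forms (Rx 3).
nalide and fenine present → bryane forms (Rx 7).
fenine and bryane present → morane forms (Rx 1).
morane present → belane forms (Rx 9).
No rule produces syline, and it is not given. fenate would need syline and dalol (Rx 5), but syline never forms.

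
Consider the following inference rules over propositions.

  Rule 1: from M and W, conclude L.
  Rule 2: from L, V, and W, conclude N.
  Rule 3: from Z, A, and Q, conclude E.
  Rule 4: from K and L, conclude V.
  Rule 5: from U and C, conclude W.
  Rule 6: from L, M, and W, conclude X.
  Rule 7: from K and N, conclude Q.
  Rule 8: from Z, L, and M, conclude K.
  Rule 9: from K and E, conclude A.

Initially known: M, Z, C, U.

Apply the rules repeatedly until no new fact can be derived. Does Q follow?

From U and C, Rule 5 gives W.
From M and W, Rule 1 gives L.
From Z, L, and M, Rule 8 gives K.
From K and L, Rule 4 gives V.
From L, V, and W, Rule 2 gives N.
K and N hold, so Q follows (Rule 7).

Yes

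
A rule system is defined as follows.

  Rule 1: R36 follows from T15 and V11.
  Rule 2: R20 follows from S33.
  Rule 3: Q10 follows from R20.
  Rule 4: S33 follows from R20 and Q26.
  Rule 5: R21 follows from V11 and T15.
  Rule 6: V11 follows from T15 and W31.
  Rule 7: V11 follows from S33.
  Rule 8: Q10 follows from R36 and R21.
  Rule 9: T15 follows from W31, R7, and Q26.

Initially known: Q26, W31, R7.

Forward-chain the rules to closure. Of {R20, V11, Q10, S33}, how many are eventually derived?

2

From W31, R7, and Q26, Rule 9 gives T15.
T15 and W31 hold, so V11 follows (Rule 6).
T15 and V11 hold, so R36 follows (Rule 1).
V11 and T15 hold, so R21 follows (Rule 5).
R36 and R21 hold, so Q10 follows (Rule 8).
R20 would need S33 (Rule 2), but S33 is never established.
V11: reached.
Q10: reached.
S33 would need R20 and Q26 (Rule 4), but R20 is never established.
Reached: V11 and Q10 — 2 of the 4.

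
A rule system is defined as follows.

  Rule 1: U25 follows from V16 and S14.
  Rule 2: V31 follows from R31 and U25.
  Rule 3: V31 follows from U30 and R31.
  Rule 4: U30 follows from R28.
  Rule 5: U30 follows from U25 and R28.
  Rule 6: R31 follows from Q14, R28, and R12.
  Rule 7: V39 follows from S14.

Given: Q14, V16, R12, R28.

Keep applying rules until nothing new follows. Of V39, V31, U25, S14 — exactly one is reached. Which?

V31

From R28, Rule 4 gives U30.
Q14, R28, and R12 hold, so R31 follows (Rule 6).
U30 and R31 hold, so V31 follows (Rule 3).
No rule produces S14, and it is not given. U25 would need V16 and S14 (Rule 1), but S14 is never established. V39 would need S14 (Rule 7), but S14 is never established.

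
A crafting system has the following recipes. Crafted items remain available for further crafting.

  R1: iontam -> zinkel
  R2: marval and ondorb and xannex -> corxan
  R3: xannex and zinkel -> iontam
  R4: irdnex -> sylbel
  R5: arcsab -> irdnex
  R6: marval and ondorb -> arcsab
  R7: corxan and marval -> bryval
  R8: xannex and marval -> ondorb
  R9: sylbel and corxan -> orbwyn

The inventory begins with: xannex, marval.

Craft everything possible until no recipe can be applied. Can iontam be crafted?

iontam would need xannex and zinkel (R3), but zinkel is never obtained.

No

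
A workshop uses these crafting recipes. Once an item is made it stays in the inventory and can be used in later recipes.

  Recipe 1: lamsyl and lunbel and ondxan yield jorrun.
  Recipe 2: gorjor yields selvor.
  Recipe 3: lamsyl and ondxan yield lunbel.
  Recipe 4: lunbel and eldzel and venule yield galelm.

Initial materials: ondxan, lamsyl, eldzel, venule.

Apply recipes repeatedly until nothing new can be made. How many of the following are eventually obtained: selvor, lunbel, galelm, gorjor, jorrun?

Using Recipe 3, lamsyl and ondxan make lunbel.
Using Recipe 1, lamsyl, lunbel, and ondxan make jorrun.
lunbel and eldzel and venule → galelm (Recipe 4).
selvor would need gorjor (Recipe 2), but gorjor is never obtained.
lunbel: reached.
galelm: reached.
No rule produces gorjor, and it is not given.
jorrun: reached.
Reached: lunbel, galelm, and jorrun — 3 of the 5.

3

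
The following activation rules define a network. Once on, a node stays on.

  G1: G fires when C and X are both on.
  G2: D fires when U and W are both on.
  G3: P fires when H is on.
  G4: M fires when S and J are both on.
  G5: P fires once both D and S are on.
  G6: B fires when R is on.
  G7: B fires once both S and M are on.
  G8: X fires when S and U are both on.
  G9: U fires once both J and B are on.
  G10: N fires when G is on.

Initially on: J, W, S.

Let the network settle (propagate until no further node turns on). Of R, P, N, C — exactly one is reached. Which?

G4: S and J on → M on.
G7: S and M on → B on.
G9: J and B on → U on.
U and W are on, so D fires (G2).
G5: D and S on → P on.
No rule produces R, and it is not given. N would need G (G10), but G never turns on. No rule produces C, and it is not given.

P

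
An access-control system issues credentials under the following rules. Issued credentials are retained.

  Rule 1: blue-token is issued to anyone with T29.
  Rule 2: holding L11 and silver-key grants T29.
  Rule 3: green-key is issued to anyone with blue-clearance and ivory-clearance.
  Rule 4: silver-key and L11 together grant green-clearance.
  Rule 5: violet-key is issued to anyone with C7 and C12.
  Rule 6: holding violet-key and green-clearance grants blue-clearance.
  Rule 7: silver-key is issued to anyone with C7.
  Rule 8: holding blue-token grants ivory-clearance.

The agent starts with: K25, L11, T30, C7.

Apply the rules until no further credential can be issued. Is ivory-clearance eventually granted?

Yes

Holding C7 grants silver-key (Rule 7).
Holding L11 and silver-key grants T29 (Rule 2).
Holding T29 grants blue-token (Rule 1).
Holding blue-token grants ivory-clearance (Rule 8).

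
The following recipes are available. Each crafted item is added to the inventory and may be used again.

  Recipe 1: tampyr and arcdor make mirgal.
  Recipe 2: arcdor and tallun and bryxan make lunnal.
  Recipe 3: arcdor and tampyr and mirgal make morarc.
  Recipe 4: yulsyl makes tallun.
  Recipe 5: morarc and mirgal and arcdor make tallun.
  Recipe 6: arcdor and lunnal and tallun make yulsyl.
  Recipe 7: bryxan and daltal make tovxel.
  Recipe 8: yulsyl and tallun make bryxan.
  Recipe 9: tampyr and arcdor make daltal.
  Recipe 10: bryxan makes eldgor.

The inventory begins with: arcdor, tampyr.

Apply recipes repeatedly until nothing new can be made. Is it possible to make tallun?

tampyr and arcdor → mirgal (Recipe 1).
arcdor and tampyr and mirgal → morarc (Recipe 3).
Using Recipe 5, morarc, mirgal, and arcdor make tallun.

Yes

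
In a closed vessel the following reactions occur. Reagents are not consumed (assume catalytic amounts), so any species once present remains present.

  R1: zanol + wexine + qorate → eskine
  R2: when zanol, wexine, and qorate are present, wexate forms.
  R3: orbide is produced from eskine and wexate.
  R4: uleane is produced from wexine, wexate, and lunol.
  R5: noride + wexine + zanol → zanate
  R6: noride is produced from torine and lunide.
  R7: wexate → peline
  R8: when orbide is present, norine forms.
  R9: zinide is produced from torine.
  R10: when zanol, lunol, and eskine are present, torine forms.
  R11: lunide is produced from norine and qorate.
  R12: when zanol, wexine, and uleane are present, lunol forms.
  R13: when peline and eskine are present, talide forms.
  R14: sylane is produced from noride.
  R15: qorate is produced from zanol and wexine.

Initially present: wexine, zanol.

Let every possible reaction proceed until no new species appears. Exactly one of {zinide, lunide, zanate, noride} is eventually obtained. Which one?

lunide

zanol and wexine present → qorate forms (R15).
zanol, wexine, and qorate present → eskine forms (R1).
zanol, wexine, and qorate present → wexate forms (R2).
eskine and wexate present → orbide forms (R3).
orbide present → norine forms (R8).
norine and qorate present → lunide forms (R11).
zanate would need noride, wexine, and zanol (R5), but noride never forms. zinide would need torine (R9), but torine never forms. noride would need torine and lunide (R6), but torine never forms.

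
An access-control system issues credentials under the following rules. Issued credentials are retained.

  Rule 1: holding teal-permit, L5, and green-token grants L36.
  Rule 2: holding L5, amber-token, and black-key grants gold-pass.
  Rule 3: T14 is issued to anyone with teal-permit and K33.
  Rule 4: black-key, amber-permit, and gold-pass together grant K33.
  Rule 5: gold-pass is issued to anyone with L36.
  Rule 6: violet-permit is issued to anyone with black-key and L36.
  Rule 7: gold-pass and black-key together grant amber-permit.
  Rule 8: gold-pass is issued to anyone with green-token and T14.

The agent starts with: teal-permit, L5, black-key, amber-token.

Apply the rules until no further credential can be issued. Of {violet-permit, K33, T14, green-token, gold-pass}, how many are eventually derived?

3

Holding L5, amber-token, and black-key grants gold-pass (Rule 2).
Holding gold-pass and black-key grants amber-permit (Rule 7).
Holding black-key, amber-permit, and gold-pass grants K33 (Rule 4).
Holding teal-permit and K33 grants T14 (Rule 3).
violet-permit would need black-key and L36 (Rule 6), but L36 is never granted.
K33: reached.
T14: reached.
No rule produces green-token, and it is not given.
gold-pass: reached.
Reached: K33, T14, and gold-pass — 3 of the 5.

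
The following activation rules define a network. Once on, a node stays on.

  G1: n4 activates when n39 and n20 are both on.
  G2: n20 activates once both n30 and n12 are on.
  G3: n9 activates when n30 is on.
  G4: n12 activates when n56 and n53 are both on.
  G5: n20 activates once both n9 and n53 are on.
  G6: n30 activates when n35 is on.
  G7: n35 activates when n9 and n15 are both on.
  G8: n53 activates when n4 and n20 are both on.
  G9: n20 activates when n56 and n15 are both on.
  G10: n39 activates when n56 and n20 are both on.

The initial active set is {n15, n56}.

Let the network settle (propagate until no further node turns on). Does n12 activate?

n56 and n15 are on, so n20 activates (G9).
n56 and n20 are on, so n39 activates (G10).
G1: n39 and n20 on → n4 on.
G8: n4 and n20 on → n53 on.
n56 and n53 are on, so n12 activates (G4).

Yes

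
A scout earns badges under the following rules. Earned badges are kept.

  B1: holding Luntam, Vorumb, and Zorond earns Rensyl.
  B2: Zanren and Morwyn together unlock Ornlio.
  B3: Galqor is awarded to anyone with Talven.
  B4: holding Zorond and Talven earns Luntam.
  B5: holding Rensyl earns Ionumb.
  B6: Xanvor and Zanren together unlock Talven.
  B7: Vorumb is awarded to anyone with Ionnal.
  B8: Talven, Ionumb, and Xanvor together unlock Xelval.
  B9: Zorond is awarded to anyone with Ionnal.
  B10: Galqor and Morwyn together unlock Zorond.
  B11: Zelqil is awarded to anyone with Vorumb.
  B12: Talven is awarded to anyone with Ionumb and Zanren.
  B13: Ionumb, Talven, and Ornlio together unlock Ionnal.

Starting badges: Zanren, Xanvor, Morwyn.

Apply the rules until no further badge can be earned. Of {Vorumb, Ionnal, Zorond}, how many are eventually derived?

With Xanvor and Zanren, Talven is earned (B6).
With Talven, Galqor is earned (B3).
With Galqor and Morwyn, Zorond is earned (B10).
Vorumb would need Ionnal (B7), but Ionnal is never earned.
Ionnal would need Ionumb, Talven, and Ornlio (B13), but Ionumb is never earned.
Zorond: reached.
Reached: Zorond — 1 of the 3.

1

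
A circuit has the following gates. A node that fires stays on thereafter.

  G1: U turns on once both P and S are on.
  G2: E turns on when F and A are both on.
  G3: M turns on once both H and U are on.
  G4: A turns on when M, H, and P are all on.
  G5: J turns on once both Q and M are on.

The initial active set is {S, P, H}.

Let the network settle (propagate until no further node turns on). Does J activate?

J would need Q and M (G5), but Q never turns on.

No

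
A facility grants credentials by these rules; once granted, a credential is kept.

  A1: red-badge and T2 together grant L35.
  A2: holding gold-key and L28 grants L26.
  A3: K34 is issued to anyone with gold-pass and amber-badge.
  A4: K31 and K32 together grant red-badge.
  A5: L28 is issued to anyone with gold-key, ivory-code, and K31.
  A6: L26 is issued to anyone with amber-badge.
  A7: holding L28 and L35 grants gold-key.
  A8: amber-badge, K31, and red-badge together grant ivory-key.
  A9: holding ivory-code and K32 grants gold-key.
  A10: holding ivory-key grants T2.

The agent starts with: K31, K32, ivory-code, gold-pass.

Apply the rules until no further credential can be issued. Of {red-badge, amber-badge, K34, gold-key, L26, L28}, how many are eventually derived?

4

Holding K31 and K32 grants red-badge (A4).
Holding ivory-code and K32 grants gold-key (A9).
Holding gold-key, ivory-code, and K31 grants L28 (A5).
Holding gold-key and L28 grants L26 (A2).
red-badge: reached.
No rule produces amber-badge, and it is not given.
K34 would need gold-pass and amber-badge (A3), but amber-badge is never granted.
gold-key: reached.
L26: reached.
L28: reached.
Reached: red-badge, gold-key, L26, and L28 — 4 of the 6.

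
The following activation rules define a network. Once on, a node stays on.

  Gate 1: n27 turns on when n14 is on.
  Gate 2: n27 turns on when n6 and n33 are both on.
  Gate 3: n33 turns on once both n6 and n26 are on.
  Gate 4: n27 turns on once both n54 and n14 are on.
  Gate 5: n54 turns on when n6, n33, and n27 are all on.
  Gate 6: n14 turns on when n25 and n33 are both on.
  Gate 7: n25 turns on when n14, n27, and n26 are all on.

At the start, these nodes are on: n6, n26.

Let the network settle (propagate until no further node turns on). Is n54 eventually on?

Yes

n6 and n26 are on, so n33 turns on (Gate 3).
Gate 2: n6 and n33 on → n27 on.
Gate 5: n6, n33, and n27 on → n54 on.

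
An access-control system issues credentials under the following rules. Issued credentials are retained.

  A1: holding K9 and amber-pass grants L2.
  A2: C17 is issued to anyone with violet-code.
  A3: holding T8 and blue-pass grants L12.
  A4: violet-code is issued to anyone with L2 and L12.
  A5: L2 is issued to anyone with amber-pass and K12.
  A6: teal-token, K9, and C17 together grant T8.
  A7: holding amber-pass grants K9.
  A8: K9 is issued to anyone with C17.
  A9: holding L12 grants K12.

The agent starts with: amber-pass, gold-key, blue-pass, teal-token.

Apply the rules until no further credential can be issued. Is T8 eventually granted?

T8 would need teal-token, K9, and C17 (A6), but C17 is never granted.

No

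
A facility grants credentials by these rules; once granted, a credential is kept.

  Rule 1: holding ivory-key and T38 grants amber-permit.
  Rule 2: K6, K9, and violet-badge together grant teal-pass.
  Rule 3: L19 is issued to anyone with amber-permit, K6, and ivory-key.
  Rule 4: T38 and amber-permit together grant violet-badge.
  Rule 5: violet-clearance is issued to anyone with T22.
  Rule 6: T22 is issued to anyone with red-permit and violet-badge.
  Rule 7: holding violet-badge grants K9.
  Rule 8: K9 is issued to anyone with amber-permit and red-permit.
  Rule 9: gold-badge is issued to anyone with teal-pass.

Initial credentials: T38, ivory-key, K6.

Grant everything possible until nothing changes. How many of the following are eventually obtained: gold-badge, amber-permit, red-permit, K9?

3

Holding ivory-key and T38 grants amber-permit (Rule 1).
Holding T38 and amber-permit grants violet-badge (Rule 4).
Holding violet-badge grants K9 (Rule 7).
Holding K6, K9, and violet-badge grants teal-pass (Rule 2).
Holding teal-pass grants gold-badge (Rule 9).
gold-badge: reached.
amber-permit: reached.
No rule produces red-permit, and it is not given.
K9: reached.
Reached: gold-badge, amber-permit, and K9 — 3 of the 4.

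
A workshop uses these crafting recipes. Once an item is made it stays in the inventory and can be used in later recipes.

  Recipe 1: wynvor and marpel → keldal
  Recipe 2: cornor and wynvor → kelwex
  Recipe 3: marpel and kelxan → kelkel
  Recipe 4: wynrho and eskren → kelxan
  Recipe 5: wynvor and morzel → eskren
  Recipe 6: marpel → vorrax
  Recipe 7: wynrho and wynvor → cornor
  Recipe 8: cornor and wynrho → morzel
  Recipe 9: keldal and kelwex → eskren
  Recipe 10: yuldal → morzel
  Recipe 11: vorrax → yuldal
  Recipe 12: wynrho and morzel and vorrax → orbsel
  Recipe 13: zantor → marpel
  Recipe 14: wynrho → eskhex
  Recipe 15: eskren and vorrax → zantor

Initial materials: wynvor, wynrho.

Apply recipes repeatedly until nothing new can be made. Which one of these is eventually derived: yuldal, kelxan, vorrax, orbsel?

kelxan

Using Recipe 7, wynrho and wynvor make cornor.
cornor and wynrho → morzel (Recipe 8).
Using Recipe 5, wynvor and morzel make eskren.
wynrho and eskren → kelxan (Recipe 4).
vorrax would need marpel (Recipe 6), but marpel is never obtained. yuldal would need vorrax (Recipe 11), but vorrax is never obtained. orbsel would need wynrho, morzel, and vorrax (Recipe 12), but vorrax is never obtained.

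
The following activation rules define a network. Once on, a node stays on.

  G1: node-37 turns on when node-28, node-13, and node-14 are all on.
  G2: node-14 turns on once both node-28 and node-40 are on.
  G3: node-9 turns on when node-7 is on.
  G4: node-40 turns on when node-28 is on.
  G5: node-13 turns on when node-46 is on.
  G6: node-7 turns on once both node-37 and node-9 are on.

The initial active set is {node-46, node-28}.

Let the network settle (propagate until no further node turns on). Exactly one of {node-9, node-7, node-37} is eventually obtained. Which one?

node-37

node-28 is on, so node-40 turns on (G4).
node-46 is on, so node-13 turns on (G5).
G2: node-28 and node-40 on → node-14 on.
G1: node-28, node-13, and node-14 on → node-37 on.
node-9 would need node-7 (G3), but node-7 never turns on. node-7 would need node-37 and node-9 (G6), but node-9 never turns on.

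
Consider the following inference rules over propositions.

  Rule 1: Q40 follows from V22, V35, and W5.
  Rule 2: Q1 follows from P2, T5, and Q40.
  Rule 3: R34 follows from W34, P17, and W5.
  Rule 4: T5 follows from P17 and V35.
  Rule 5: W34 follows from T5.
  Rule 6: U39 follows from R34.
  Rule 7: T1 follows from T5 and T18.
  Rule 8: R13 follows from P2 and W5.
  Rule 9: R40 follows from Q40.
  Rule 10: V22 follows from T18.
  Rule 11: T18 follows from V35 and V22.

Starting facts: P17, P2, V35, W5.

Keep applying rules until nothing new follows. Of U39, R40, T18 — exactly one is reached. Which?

U39

From P17 and V35, Rule 4 gives T5.
From T5, Rule 5 gives W34.
W34, P17, and W5 hold, so R34 follows (Rule 3).
From R34, Rule 6 gives U39.
T18 would need V35 and V22 (Rule 11), but V22 is never established. R40 would need Q40 (Rule 9), but Q40 is never established.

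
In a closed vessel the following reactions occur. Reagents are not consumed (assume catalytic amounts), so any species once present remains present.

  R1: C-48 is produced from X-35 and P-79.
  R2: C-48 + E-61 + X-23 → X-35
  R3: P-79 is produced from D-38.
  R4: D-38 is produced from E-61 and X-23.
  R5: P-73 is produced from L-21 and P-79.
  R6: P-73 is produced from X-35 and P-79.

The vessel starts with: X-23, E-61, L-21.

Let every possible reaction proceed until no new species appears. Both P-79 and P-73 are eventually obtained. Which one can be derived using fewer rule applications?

P-79: E-61 and X-23 present → D-38 forms (R4). D-38 present → P-79 forms (R3). [2 rule applications]
P-73: E-61 and X-23 present → D-38 forms (R4). D-38 present → P-79 forms (R3). L-21 and P-79 present → P-73 forms (R5). [3 rule applications]
P-79 needs fewer.

P-79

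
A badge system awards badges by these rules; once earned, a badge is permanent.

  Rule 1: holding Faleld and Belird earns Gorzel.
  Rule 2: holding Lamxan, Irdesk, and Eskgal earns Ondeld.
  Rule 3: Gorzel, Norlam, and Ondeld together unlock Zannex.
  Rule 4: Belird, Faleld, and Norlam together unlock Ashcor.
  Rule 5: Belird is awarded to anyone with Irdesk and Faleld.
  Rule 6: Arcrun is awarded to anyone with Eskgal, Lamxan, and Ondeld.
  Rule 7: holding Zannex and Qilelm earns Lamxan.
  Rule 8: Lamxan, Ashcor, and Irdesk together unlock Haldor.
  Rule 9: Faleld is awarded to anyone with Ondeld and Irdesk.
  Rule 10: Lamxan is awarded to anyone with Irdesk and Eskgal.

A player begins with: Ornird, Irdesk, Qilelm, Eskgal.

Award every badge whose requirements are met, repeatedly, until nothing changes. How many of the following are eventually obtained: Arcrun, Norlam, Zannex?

1

With Irdesk and Eskgal, Lamxan is earned (Rule 10).
With Lamxan, Irdesk, and Eskgal, Ondeld is earned (Rule 2).
With Eskgal, Lamxan, and Ondeld, Arcrun is earned (Rule 6).
Arcrun: reached.
No rule produces Norlam, and it is not given.
Zannex would need Gorzel, Norlam, and Ondeld (Rule 3), but Norlam is never earned.
Reached: Arcrun — 1 of the 3.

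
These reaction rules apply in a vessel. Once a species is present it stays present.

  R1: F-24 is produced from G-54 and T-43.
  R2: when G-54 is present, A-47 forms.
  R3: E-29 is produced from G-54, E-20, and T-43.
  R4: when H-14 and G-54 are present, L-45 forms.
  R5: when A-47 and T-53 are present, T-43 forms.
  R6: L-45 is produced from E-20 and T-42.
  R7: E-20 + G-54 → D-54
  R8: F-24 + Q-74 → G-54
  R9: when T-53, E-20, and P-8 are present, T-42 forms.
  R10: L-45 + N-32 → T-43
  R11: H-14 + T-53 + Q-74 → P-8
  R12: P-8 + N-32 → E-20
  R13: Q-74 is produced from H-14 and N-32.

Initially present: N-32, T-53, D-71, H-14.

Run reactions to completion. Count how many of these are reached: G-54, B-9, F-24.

G-54 would need F-24 and Q-74 (R8), but F-24 never forms.
No rule produces B-9, and it is not given.
F-24 would need G-54 and T-43 (R1), but G-54 never forms.
None of the 3 are reached.

0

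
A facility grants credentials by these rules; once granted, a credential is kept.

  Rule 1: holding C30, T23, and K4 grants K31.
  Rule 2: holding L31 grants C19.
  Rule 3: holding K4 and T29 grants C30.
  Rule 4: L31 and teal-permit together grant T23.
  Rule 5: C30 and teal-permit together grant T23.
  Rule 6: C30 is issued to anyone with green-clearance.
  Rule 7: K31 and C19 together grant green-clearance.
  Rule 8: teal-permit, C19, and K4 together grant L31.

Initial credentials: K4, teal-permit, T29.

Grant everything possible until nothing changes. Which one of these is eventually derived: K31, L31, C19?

Holding K4 and T29 grants C30 (Rule 3).
Holding C30 and teal-permit grants T23 (Rule 5).
Holding C30, T23, and K4 grants K31 (Rule 1).
L31 would need teal-permit, C19, and K4 (Rule 8), but C19 is never granted. C19 would need L31 (Rule 2), but L31 is never granted.

K31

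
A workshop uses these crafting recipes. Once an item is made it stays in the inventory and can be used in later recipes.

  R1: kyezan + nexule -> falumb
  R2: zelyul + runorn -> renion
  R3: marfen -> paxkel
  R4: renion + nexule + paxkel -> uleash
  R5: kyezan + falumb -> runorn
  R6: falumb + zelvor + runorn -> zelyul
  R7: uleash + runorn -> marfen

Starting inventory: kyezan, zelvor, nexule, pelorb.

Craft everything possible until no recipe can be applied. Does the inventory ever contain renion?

kyezan + nexule -> falumb (R1).
kyezan + falumb -> runorn (R5).
falumb + zelvor + runorn -> zelyul (R6).
zelyul + runorn -> renion (R2).

Yes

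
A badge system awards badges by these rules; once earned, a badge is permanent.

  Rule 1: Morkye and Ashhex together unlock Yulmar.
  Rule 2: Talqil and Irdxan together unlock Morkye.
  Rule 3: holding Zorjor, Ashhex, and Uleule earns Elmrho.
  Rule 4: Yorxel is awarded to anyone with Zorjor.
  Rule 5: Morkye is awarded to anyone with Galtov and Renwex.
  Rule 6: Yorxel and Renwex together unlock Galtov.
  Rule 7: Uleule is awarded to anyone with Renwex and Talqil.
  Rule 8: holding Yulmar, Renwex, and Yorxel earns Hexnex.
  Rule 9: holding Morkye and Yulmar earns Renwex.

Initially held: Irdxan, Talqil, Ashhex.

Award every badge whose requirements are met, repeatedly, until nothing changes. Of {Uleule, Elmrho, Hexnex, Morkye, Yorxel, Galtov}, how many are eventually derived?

2

With Talqil and Irdxan, Morkye is earned (Rule 2).
With Morkye and Ashhex, Yulmar is earned (Rule 1).
With Morkye and Yulmar, Renwex is earned (Rule 9).
With Renwex and Talqil, Uleule is earned (Rule 7).
Uleule: reached.
Elmrho would need Zorjor, Ashhex, and Uleule (Rule 3), but Zorjor is never earned.
Hexnex would need Yulmar, Renwex, and Yorxel (Rule 8), but Yorxel is never earned.
Morkye: reached.
Yorxel would need Zorjor (Rule 4), but Zorjor is never earned.
Galtov would need Yorxel and Renwex (Rule 6), but Yorxel is never earned.
Reached: Uleule and Morkye — 2 of the 6.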